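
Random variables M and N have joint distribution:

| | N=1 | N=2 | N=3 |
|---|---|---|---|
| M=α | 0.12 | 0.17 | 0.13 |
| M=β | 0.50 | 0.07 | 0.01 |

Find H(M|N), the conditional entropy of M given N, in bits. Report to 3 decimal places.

0.700 bits

Chain rule: H(M|N) = H(M,N) − H(N).
Marginals: p(M) = (0.4200, 0.5800), p(N) = (0.6200, 0.2400, 0.1400).
H(M,N) = 2.0193 bits; H(N) = 1.3188 bits.
H(M|N) = 2.0193 − 1.3188 = 0.700 bits.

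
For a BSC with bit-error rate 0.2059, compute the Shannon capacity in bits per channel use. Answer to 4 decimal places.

Binary symmetric channel: C = 1 − h₂(ε) where h₂ is the binary entropy function.
h₂(0.2059) = −0.2059·log₂0.2059 − 0.7941·log₂0.7941 = 0.7336.
C = 1 − 0.7336 = 0.2664 bits per channel use.

0.2664 bits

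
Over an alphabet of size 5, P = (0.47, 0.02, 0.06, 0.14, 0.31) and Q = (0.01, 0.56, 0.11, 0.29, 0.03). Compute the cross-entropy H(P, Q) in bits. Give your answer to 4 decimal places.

H(P,Q) = −Σ p·log₂ q.
  −0.47·log₂(0.01) = 3.12261
  −0.02·log₂(0.56) = 0.01673
  −0.06·log₂(0.11) = 0.19107
  −0.14·log₂(0.29) = 0.25002
  −0.31·log₂(0.03) = 1.56826
H(P,Q) = 5.1487 bits.

5.1487 bits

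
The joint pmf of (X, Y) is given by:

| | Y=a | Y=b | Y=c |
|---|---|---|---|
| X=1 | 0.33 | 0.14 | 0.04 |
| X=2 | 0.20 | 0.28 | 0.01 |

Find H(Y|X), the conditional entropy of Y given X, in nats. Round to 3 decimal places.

Marginals: p(X) = (0.5100, 0.4900), p(Y) = (0.5300, 0.4200, 0.0500).
H(Y|X) = Σ p(X) · H(Y|X=·).
  X=1: p=0.5100, H(Y|X=1) = 0.8362
  X=2: p=0.4900, H(Y|X=2) = 0.7650
Weighted sum = 0.801 nats.

0.801 nats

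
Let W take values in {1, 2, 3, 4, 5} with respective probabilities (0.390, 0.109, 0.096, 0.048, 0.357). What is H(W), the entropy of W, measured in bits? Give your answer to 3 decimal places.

H(W) = −Σ p·log₂ p.
  −(0.390)·log₂(0.390) = 0.5298
  −(0.109)·log₂(0.109) = 0.3485
  −(0.096)·log₂(0.096) = 0.3246
  −(0.048)·log₂(0.048) = 0.2103
  −(0.357)·log₂(0.357) = 0.5305
Sum: 0.5298 + 0.3485 + 0.3246 + 0.2103 + 0.5305 = 1.944 bits.

1.944 bits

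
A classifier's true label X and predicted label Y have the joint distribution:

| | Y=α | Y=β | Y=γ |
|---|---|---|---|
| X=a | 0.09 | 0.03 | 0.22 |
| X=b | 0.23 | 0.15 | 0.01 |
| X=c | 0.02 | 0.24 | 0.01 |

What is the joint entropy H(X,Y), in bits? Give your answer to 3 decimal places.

H(X,Y) = −Σ p(x,y)·log₂ p(x,y) over all 9 cells.
  cell (a,α): −0.09·log₂0.09 = 0.3127
  cell (a,β): −0.03·log₂0.03 = 0.1518
  cell (a,γ): −0.22·log₂0.22 = 0.4806
  cell (b,α): −0.23·log₂0.23 = 0.4877
  cell (b,β): −0.15·log₂0.15 = 0.4105
  cell (b,γ): −0.01·log₂0.01 = 0.0664
  cell (c,α): −0.02·log₂0.02 = 0.1129
  cell (c,β): −0.24·log₂0.24 = 0.4941
  cell (c,γ): −0.01·log₂0.01 = 0.0664
Sum = 2.583 bits.

2.583 bits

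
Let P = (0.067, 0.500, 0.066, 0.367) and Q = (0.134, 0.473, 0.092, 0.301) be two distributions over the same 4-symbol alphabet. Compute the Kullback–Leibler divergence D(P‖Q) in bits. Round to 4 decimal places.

0.0464 bits

D(P‖Q) = Σ p·log₂(p/q).
  0.067·log₂(0.067/0.134) = -0.06700
  0.500·log₂(0.500/0.473) = 0.04004
  0.066·log₂(0.066/0.092) = -0.03163
  0.367·log₂(0.367/0.301) = 0.10497
D(P‖Q) = 0.0464 bits.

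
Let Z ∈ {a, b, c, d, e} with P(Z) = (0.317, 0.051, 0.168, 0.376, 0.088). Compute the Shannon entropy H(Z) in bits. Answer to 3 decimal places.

H(Z) = −Σ p·log₂ p.
  −(0.317)·log₂(0.317) = 0.5254
  −(0.051)·log₂(0.051) = 0.2190
  −(0.168)·log₂(0.168) = 0.4323
  −(0.376)·log₂(0.376) = 0.5306
  −(0.088)·log₂(0.088) = 0.3086
Sum: 0.5254 + 0.2190 + 0.4323 + 0.5306 + 0.3086 = 2.016 bits.

2.016 bits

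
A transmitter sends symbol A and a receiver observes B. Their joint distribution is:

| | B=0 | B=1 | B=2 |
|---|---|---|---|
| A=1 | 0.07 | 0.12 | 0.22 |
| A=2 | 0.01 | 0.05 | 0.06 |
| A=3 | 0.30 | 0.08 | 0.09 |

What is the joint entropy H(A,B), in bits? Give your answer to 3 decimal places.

H(A,B) = −Σ p(x,y)·log₂ p(x,y) over all 9 cells.
  cell (1,0): −0.07·log₂0.07 = 0.2686
  cell (1,1): −0.12·log₂0.12 = 0.3671
  cell (1,2): −0.22·log₂0.22 = 0.4806
  cell (2,0): −0.01·log₂0.01 = 0.0664
  cell (2,1): −0.05·log₂0.05 = 0.2161
  cell (2,2): −0.06·log₂0.06 = 0.2435
  cell (3,0): −0.30·log₂0.30 = 0.5211
  cell (3,1): −0.08·log₂0.08 = 0.2915
  cell (3,2): −0.09·log₂0.09 = 0.3127
Sum = 2.768 bits.

2.768 bits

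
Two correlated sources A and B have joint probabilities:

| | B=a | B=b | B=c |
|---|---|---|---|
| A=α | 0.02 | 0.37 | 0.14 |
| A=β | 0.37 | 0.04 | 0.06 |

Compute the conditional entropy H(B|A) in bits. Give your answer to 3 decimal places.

1.003 bits

Chain rule: H(B|A) = H(A,B) − H(A).
Marginals: p(A) = (0.5300, 0.4700), p(B) = (0.3900, 0.4100, 0.2000).
H(A,B) = 2.0007 bits; H(A) = 0.9974 bits.
H(B|A) = 2.0007 − 0.9974 = 1.003 bits.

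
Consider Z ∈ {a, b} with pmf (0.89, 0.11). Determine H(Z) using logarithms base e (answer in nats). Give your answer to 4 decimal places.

0.3465 nats

H(Z) = −Σ p·ln p.
  −(0.89)·ln(0.89) = 0.10372
  −(0.11)·ln(0.11) = 0.24280
Sum: 0.10372 + 0.24280 = 0.3465 nats.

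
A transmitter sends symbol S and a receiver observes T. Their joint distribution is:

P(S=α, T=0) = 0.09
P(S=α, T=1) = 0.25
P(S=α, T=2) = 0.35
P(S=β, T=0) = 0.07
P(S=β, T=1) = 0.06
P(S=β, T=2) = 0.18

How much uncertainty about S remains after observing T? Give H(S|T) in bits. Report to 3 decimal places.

0.868 bits

Marginals: p(S) = (0.6900, 0.3100), p(T) = (0.1600, 0.3100, 0.5300).
H(S|T) = Σ p(T) · H(S|T=·).
  T=0: p=0.1600, H(S|T=0) = 0.9887
  T=1: p=0.3100, H(S|T=1) = 0.7088
  T=2: p=0.5300, H(S|T=2) = 0.9245
Weighted sum = 0.868 bits.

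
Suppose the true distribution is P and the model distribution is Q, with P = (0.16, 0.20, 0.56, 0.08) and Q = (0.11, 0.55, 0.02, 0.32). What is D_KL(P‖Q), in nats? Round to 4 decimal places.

1.6128 nats

D(P‖Q) = Σ p·ln(p/q).
  0.16·ln(0.16/0.11) = 0.05995
  0.20·ln(0.20/0.55) = -0.20232
  0.56·ln(0.56/0.02) = 1.86603
  0.08·ln(0.08/0.32) = -0.11090
D(P‖Q) = 1.6128 nats.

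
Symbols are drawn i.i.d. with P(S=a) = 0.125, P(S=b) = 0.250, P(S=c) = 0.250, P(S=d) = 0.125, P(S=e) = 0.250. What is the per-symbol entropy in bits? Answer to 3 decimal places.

2.250 bits

H(S) = −Σ p·log₂ p.
  −(0.125)·log₂(0.125) = 0.3750
  −(0.250)·log₂(0.250) = 0.5000
  −(0.250)·log₂(0.250) = 0.5000
  −(0.125)·log₂(0.125) = 0.3750
  −(0.250)·log₂(0.250) = 0.5000
Sum: 0.3750 + 0.5000 + 0.5000 + 0.3750 + 0.5000 = 2.250 bits.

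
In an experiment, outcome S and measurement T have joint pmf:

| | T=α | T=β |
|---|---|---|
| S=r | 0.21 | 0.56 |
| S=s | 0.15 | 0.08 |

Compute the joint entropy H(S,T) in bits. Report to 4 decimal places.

1.6433 bits

H(S,T) = −Σ p(x,y)·log₂ p(x,y) over all 4 cells.
  cell (r,α): −0.21·log₂0.21 = 0.47282
  cell (r,β): −0.56·log₂0.56 = 0.46844
  cell (s,α): −0.15·log₂0.15 = 0.41054
  cell (s,β): −0.08·log₂0.08 = 0.29151
Sum = 1.6433 bits.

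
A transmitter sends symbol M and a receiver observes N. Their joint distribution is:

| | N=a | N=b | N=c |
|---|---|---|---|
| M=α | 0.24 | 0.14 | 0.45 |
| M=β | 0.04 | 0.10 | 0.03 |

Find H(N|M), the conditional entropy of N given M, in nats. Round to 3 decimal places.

0.985 nats

Chain rule: H(N|M) = H(M,N) − H(M).
Marginals: p(M) = (0.8300, 0.1700), p(N) = (0.2800, 0.2400, 0.4800).
H(M,N) = 1.4413 nats; H(M) = 0.4559 nats.
H(N|M) = 1.4413 − 0.4559 = 0.985 nats.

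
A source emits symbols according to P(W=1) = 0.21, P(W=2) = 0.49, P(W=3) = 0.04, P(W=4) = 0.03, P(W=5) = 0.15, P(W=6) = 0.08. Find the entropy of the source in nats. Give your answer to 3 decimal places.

1.398 nats

H(W) = −Σ p·ln p.
  −(0.21)·ln(0.21) = 0.3277
  −(0.49)·ln(0.49) = 0.3495
  −(0.04)·ln(0.04) = 0.1288
  −(0.03)·ln(0.03) = 0.1052
  −(0.15)·ln(0.15) = 0.2846
  −(0.08)·ln(0.08) = 0.2021
Sum: 0.3277 + 0.3495 + 0.1288 + 0.1052 + 0.2846 + 0.2021 = 1.398 nats.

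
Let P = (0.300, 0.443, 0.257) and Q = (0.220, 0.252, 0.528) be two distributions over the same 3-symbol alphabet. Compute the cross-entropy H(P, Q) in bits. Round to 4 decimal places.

H(P,Q) = −Σ p·log₂ q.
  −0.300·log₂(0.220) = 0.65533
  −0.443·log₂(0.252) = 0.88091
  −0.257·log₂(0.528) = 0.23680
H(P,Q) = 1.7730 bits.

1.7730 bits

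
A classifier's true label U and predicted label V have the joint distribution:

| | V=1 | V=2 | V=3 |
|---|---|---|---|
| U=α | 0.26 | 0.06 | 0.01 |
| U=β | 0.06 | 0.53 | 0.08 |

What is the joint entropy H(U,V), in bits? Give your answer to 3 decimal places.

H(U,V) = −Σ p(x,y)·log₂ p(x,y) over all 6 cells.
  cell (α,1): −0.26·log₂0.26 = 0.5053
  cell (α,2): −0.06·log₂0.06 = 0.2435
  cell (α,3): −0.01·log₂0.01 = 0.0664
  cell (β,1): −0.06·log₂0.06 = 0.2435
  cell (β,2): −0.53·log₂0.53 = 0.4854
  cell (β,3): −0.08·log₂0.08 = 0.2915
Sum = 1.836 bits.

1.836 bits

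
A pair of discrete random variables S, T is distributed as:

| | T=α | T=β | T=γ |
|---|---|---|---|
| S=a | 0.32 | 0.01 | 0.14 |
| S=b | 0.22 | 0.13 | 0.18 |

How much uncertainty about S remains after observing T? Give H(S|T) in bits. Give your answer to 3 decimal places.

0.895 bits

Marginals: p(S) = (0.4700, 0.5300), p(T) = (0.5400, 0.1400, 0.3200).
H(S|T) = Σ p(T) · H(S|T=·).
  T=α: p=0.5400, H(S|T=α) = 0.9751
  T=β: p=0.1400, H(S|T=β) = 0.3712
  T=γ: p=0.3200, H(S|T=γ) = 0.9887
Weighted sum = 0.895 bits.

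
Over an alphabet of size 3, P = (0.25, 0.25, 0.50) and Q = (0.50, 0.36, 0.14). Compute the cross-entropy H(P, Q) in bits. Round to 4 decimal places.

H(P,Q) = −Σ p·log₂ q.
  −0.25·log₂(0.50) = 0.25000
  −0.25·log₂(0.36) = 0.36848
  −0.50·log₂(0.14) = 1.41825
H(P,Q) = 2.0367 bits.

2.0367 bits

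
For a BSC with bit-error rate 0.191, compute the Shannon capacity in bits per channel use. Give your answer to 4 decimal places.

0.2964 bits

Binary symmetric channel: C = 1 − h₂(ε) where h₂ is the binary entropy function.
h₂(0.191) = −0.191·log₂0.191 − 0.809·log₂0.809 = 0.7036.
C = 1 − 0.7036 = 0.2964 bits per channel use.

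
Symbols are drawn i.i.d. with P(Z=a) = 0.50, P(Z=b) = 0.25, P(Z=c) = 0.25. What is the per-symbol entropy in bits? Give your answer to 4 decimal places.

1.5000 bits

H(Z) = −Σ p·log₂ p.
  −(0.50)·log₂(0.50) = 0.50000
  −(0.25)·log₂(0.25) = 0.50000
  −(0.25)·log₂(0.25) = 0.50000
Sum: 0.50000 + 0.50000 + 0.50000 = 1.5000 bits.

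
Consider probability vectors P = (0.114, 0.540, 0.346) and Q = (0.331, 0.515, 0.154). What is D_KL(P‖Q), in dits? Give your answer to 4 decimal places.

0.0800 dits

D(P‖Q) = Σ p·log₁₀(p/q).
  0.114·log₁₀(0.114/0.331) = -0.05277
  0.540·log₁₀(0.540/0.515) = 0.01112
  0.346·log₁₀(0.346/0.154) = 0.12164
D(P‖Q) = 0.0800 dits.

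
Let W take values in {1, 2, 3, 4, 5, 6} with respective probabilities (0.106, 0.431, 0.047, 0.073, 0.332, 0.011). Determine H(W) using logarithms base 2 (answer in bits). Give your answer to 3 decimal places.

H(W) = −Σ p·log₂ p.
  −(0.106)·log₂(0.106) = 0.3432
  −(0.431)·log₂(0.431) = 0.5233
  −(0.047)·log₂(0.047) = 0.2073
  −(0.073)·log₂(0.073) = 0.2756
  −(0.332)·log₂(0.332) = 0.5281
  −(0.011)·log₂(0.011) = 0.0716
Sum: 0.3432 + 0.5233 + 0.2073 + 0.2756 + 0.5281 + 0.0716 = 1.949 bits.

1.949 bits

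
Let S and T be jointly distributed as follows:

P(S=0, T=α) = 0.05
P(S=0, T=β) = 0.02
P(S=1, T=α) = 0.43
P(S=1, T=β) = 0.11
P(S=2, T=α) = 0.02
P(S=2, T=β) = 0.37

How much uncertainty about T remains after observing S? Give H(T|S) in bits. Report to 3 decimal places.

0.568 bits

Chain rule: H(T|S) = H(S,T) − H(S).
Marginals: p(S) = (0.0700, 0.5400, 0.3900), p(T) = (0.5000, 0.5000).
H(S,T) = 1.8464 bits; H(S) = 1.2784 bits.
H(T|S) = 1.8464 − 1.2784 = 0.568 bits.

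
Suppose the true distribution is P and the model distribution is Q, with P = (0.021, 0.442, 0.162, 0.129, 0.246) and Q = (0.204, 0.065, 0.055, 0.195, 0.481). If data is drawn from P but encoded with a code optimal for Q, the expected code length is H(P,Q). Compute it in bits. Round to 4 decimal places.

H(P,Q) = −Σ p·log₂ q.
  −0.021·log₂(0.204) = 0.04816
  −0.442·log₂(0.065) = 1.74299
  −0.162·log₂(0.055) = 0.67788
  −0.129·log₂(0.195) = 0.30424
  −0.246·log₂(0.481) = 0.25975
H(P,Q) = 3.0330 bits.

3.0330 bits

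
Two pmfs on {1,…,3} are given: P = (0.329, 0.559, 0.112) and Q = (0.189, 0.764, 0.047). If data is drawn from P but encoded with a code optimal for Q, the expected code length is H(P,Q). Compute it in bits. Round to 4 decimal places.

H(P,Q) = −Σ p·log₂ q.
  −0.329·log₂(0.189) = 0.79077
  −0.559·log₂(0.764) = 0.21709
  −0.112·log₂(0.047) = 0.49405
H(P,Q) = 1.5019 bits.

1.5019 bits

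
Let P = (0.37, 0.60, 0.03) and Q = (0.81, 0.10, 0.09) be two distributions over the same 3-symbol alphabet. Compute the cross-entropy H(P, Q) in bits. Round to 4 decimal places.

2.2099 bits

H(P,Q) = −Σ p·log₂ q.
  −0.37·log₂(0.81) = 0.11248
  −0.60·log₂(0.10) = 1.99316
  −0.03·log₂(0.09) = 0.10422
H(P,Q) = 2.2099 bits.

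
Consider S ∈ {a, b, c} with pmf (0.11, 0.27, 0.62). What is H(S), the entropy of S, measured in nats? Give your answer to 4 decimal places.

H(S) = −Σ p·ln p.
  −(0.11)·ln(0.11) = 0.24280
  −(0.27)·ln(0.27) = 0.35352
  −(0.62)·ln(0.62) = 0.29638
Sum: 0.24280 + 0.35352 + 0.29638 = 0.8927 nats.

0.8927 nats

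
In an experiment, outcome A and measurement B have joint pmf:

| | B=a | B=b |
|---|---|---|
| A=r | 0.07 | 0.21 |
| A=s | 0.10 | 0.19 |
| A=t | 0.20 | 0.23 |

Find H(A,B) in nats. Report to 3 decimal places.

H(A,B) = −Σ p(x,y)·ln p(x,y) over all 6 cells.
  cell (r,a): −0.07·ln0.07 = 0.1861
  cell (r,b): −0.21·ln0.21 = 0.3277
  cell (s,a): −0.10·ln0.10 = 0.2303
  cell (s,b): −0.19·ln0.19 = 0.3155
  cell (t,a): −0.20·ln0.20 = 0.3219
  cell (t,b): −0.23·ln0.23 = 0.3380
Sum = 1.720 nats.

1.720 nats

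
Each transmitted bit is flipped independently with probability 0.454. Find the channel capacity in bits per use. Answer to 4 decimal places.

0.0061 bits

Binary symmetric channel: C = 1 − h₂(ε) where h₂ is the binary entropy function.
h₂(0.454) = −0.454·log₂0.454 − 0.546·log₂0.546 = 0.9939.
C = 1 − 0.9939 = 0.0061 bits per channel use.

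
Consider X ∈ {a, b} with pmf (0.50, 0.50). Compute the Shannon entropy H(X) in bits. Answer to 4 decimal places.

1.0000 bits

H(X) = −Σ p·log₂ p.
  −(0.50)·log₂(0.50) = 0.50000
  −(0.50)·log₂(0.50) = 0.50000
Sum: 0.50000 + 0.50000 = 1.0000 bits.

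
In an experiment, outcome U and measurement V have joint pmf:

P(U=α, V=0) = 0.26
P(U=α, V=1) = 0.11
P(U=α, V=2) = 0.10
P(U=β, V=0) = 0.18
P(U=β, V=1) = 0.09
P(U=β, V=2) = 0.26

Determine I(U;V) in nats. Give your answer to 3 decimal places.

0.043 nats

Marginals: p(U) = (0.4700, 0.5300), p(V) = (0.4400, 0.2000, 0.3600).
I(U;V) = Σ p(x,y)·ln[p(x,y)/(p(x)p(y))].
  (α,0): 0.26·ln(1.2573) = 0.0595
  (α,1): 0.11·ln(1.1702) = 0.0173
  (α,2): 0.10·ln(0.5910) = -0.0526
  (β,0): 0.18·ln(0.7719) = -0.0466
  (β,1): 0.09·ln(0.8491) = -0.0147
  (β,2): 0.26·ln(1.3627) = 0.0805
Sum = 0.043 nats.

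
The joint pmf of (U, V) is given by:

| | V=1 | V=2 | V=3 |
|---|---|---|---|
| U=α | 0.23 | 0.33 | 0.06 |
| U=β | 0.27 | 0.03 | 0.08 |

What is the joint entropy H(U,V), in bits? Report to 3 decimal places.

H(U,V) = −Σ p(x,y)·log₂ p(x,y) over all 6 cells.
  cell (α,1): −0.23·log₂0.23 = 0.4877
  cell (α,2): −0.33·log₂0.33 = 0.5278
  cell (α,3): −0.06·log₂0.06 = 0.2435
  cell (β,1): −0.27·log₂0.27 = 0.5100
  cell (β,2): −0.03·log₂0.03 = 0.1518
  cell (β,3): −0.08·log₂0.08 = 0.2915
Sum = 2.212 bits.

2.212 bits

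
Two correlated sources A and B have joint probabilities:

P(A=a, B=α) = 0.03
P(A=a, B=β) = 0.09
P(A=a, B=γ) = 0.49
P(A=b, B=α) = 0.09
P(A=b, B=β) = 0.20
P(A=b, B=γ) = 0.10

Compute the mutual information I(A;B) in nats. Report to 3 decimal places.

Marginals: p(A) = (0.6100, 0.3900), p(B) = (0.1200, 0.2900, 0.5900).
I(A;B) = H(A) + H(B) − H(A,B).
H(A) = 0.6687, H(B) = 0.9247, H(A,B) = 1.4403.
I(A;B) = 0.6687 + 0.9247 − 1.4403 = 0.153 nats.

0.153 nats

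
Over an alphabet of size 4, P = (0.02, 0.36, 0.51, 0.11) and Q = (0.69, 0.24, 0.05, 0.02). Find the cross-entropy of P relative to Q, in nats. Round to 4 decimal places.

H(P,Q) = −Σ p·ln q.
  −0.02·ln(0.69) = 0.00742
  −0.36·ln(0.24) = 0.51376
  −0.51·ln(0.05) = 1.52782
  −0.11·ln(0.02) = 0.43032
H(P,Q) = 2.4793 nats.

2.4793 nats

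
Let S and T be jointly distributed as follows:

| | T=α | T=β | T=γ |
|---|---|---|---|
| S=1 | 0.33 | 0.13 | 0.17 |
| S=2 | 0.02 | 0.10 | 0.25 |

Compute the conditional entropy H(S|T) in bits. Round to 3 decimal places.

0.747 bits

Marginals: p(S) = (0.6300, 0.3700), p(T) = (0.3500, 0.2300, 0.4200).
H(S|T) = Σ p(T) · H(S|T=·).
  T=α: p=0.3500, H(S|T=α) = 0.3160
  T=β: p=0.2300, H(S|T=β) = 0.9877
  T=γ: p=0.4200, H(S|T=γ) = 0.9737
Weighted sum = 0.747 bits.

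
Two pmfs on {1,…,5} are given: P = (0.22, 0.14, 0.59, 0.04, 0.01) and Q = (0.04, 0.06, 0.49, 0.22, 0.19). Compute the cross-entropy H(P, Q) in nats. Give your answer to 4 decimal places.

1.6001 nats

H(P,Q) = −Σ p·ln q.
  −0.22·ln(0.04) = 0.70815
  −0.14·ln(0.06) = 0.39388
  −0.59·ln(0.49) = 0.42088
  −0.04·ln(0.22) = 0.06057
  −0.01·ln(0.19) = 0.01661
H(P,Q) = 1.6001 nats.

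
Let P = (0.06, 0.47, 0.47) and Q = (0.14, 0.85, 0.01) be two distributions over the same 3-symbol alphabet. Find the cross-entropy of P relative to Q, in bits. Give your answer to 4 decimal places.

H(P,Q) = −Σ p·log₂ q.
  −0.06·log₂(0.14) = 0.17019
  −0.47·log₂(0.85) = 0.11020
  −0.47·log₂(0.01) = 3.12261
H(P,Q) = 3.4030 bits.

3.4030 bits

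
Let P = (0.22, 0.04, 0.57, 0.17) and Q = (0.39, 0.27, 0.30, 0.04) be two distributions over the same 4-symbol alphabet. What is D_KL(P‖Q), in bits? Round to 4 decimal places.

0.5908 bits

D(P‖Q) = Σ p·log₂(p/q).
  0.22·log₂(0.22/0.39) = -0.18171
  0.04·log₂(0.04/0.27) = -0.11020
  0.57·log₂(0.57/0.30) = 0.52782
  0.17·log₂(0.17/0.04) = 0.35487
D(P‖Q) = 0.5908 bits.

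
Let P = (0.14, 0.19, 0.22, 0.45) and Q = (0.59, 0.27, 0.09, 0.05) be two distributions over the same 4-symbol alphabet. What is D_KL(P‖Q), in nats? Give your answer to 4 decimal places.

D(P‖Q) = Σ p·ln(p/q).
  0.14·ln(0.14/0.59) = -0.20139
  0.19·ln(0.19/0.27) = -0.06677
  0.22·ln(0.22/0.09) = 0.19664
  0.45·ln(0.45/0.05) = 0.98875
D(P‖Q) = 0.9172 nats.

0.9172 nats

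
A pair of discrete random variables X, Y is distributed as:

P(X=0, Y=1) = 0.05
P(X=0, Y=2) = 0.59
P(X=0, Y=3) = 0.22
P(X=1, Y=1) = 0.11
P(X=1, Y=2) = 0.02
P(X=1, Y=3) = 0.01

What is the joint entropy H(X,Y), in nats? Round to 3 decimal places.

H(X,Y) = −Σ p(x,y)·ln p(x,y) over all 6 cells.
  cell (0,1): −0.05·ln0.05 = 0.1498
  cell (0,2): −0.59·ln0.59 = 0.3113
  cell (0,3): −0.22·ln0.22 = 0.3331
  cell (1,1): −0.11·ln0.11 = 0.2428
  cell (1,2): −0.02·ln0.02 = 0.0782
  cell (1,3): −0.01·ln0.01 = 0.0461
Sum = 1.161 nats.

1.161 nats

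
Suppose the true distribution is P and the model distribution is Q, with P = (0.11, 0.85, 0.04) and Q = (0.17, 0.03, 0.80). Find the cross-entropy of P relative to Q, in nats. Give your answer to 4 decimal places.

3.1844 nats

H(P,Q) = −Σ p·ln q.
  −0.11·ln(0.17) = 0.19492
  −0.85·ln(0.03) = 2.98057
  −0.04·ln(0.80) = 0.00893
H(P,Q) = 3.1844 nats.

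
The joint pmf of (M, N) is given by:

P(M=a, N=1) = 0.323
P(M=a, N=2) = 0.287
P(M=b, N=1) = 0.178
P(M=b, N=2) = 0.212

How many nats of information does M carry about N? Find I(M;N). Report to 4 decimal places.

Marginals: p(M) = (0.6100, 0.3900), p(N) = (0.5010, 0.4990).
I(M;N) = H(M) + H(N) − H(M,N).
H(M) = 0.6687, H(N) = 0.6931, H(M,N) = 1.3593.
I(M;N) = 0.6687 + 0.6931 − 1.3593 = 0.0025 nats.

0.0025 nats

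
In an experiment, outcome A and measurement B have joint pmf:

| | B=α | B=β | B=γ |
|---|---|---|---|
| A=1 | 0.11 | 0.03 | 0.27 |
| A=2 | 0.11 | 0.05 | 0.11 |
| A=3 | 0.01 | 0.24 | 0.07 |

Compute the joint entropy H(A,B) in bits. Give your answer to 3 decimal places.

2.758 bits

H(A,B) = −Σ p(x,y)·log₂ p(x,y) over all 9 cells.
  cell (1,α): −0.11·log₂0.11 = 0.3503
  cell (1,β): −0.03·log₂0.03 = 0.1518
  cell (1,γ): −0.27·log₂0.27 = 0.5100
  cell (2,α): −0.11·log₂0.11 = 0.3503
  cell (2,β): −0.05·log₂0.05 = 0.2161
  cell (2,γ): −0.11·log₂0.11 = 0.3503
  cell (3,α): −0.01·log₂0.01 = 0.0664
  cell (3,β): −0.24·log₂0.24 = 0.4941
  cell (3,γ): −0.07·log₂0.07 = 0.2686
Sum = 2.758 bits.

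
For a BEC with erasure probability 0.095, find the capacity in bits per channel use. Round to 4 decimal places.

0.9050 bits

Binary erasure channel: capacity C = 1 − ε.
C = 1 − 0.095 = 0.9050 bits per channel use.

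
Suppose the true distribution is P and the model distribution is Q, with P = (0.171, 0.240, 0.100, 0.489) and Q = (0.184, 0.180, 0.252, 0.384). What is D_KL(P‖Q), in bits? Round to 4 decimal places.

D(P‖Q) = Σ p·log₂(p/q).
  0.171·log₂(0.171/0.184) = -0.01808
  0.240·log₂(0.240/0.180) = 0.09961
  0.100·log₂(0.100/0.252) = -0.13334
  0.489·log₂(0.489/0.384) = 0.17053
D(P‖Q) = 0.1187 bits.

0.1187 bits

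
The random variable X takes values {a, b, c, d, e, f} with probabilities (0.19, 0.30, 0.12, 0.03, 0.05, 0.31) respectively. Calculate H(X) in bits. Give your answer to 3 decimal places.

2.235 bits

H(X) = −Σ p·log₂ p.
  −(0.19)·log₂(0.19) = 0.4552
  −(0.30)·log₂(0.30) = 0.5211
  −(0.12)·log₂(0.12) = 0.3671
  −(0.03)·log₂(0.03) = 0.1518
  −(0.05)·log₂(0.05) = 0.2161
  −(0.31)·log₂(0.31) = 0.5238
Sum: 0.4552 + 0.5211 + 0.3671 + 0.1518 + 0.2161 + 0.5238 = 2.235 bits.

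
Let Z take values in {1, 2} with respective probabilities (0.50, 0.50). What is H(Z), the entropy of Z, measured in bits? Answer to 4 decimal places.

1.0000 bits

H(Z) = −Σ p·log₂ p.
  −(0.50)·log₂(0.50) = 0.50000
  −(0.50)·log₂(0.50) = 0.50000
Sum: 0.50000 + 0.50000 = 1.0000 bits.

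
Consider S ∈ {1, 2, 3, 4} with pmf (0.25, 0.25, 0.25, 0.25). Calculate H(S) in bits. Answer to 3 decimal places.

2.000 bits

H(S) = −Σ p·log₂ p.
  −(0.25)·log₂(0.25) = 0.5000
  −(0.25)·log₂(0.25) = 0.5000
  −(0.25)·log₂(0.25) = 0.5000
  −(0.25)·log₂(0.25) = 0.5000
Sum: 0.5000 + 0.5000 + 0.5000 + 0.5000 = 2.000 bits.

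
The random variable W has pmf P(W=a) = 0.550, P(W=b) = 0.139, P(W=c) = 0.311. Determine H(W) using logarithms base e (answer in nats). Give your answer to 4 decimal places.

0.9663 nats

H(W) = −Σ p·ln p.
  −(0.550)·ln(0.550) = 0.32881
  −(0.139)·ln(0.139) = 0.27429
  −(0.311)·ln(0.311) = 0.36324
Sum: 0.32881 + 0.27429 + 0.36324 = 0.9663 nats.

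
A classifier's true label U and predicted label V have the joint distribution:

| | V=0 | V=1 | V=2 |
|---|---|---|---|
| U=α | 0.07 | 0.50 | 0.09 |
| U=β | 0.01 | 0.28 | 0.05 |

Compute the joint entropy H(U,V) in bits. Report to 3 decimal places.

H(U,V) = −Σ p(x,y)·log₂ p(x,y) over all 6 cells.
  cell (α,0): −0.07·log₂0.07 = 0.2686
  cell (α,1): −0.50·log₂0.50 = 0.5000
  cell (α,2): −0.09·log₂0.09 = 0.3127
  cell (β,0): −0.01·log₂0.01 = 0.0664
  cell (β,1): −0.28·log₂0.28 = 0.5142
  cell (β,2): −0.05·log₂0.05 = 0.2161
Sum = 1.878 bits.

1.878 bits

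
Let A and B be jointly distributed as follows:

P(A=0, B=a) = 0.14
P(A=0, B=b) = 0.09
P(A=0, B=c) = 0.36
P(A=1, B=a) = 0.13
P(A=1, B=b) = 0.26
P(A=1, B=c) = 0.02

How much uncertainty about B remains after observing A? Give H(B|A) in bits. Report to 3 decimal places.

1.265 bits

Marginals: p(A) = (0.5900, 0.4100), p(B) = (0.2700, 0.3500, 0.3800).
H(B|A) = Σ p(A) · H(B|A=·).
  A=0: p=0.5900, H(B|A=0) = 1.3411
  A=1: p=0.4100, H(B|A=1) = 1.1547
Weighted sum = 1.265 bits.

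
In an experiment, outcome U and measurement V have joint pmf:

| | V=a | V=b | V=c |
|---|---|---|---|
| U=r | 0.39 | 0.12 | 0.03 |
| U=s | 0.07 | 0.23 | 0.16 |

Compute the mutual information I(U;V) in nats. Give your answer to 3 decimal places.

Marginals: p(U) = (0.5400, 0.4600), p(V) = (0.4600, 0.3500, 0.1900).
I(U;V) = H(U) + H(V) − H(U,V).
H(U) = 0.6899, H(V) = 1.0402, H(U,V) = 1.5442.
I(U;V) = 0.6899 + 1.0402 − 1.5442 = 0.186 nats.

0.186 nats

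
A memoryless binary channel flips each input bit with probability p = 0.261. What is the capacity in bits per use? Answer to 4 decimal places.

Binary symmetric channel: C = 1 − h₂(ε) where h₂ is the binary entropy function.
h₂(0.261) = −0.261·log₂0.261 − 0.739·log₂0.739 = 0.8283.
C = 1 − 0.8283 = 0.1717 bits per channel use.

0.1717 bits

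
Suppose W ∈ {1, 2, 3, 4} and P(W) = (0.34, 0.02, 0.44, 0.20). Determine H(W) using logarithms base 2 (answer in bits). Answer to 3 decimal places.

H(W) = −Σ p·log₂ p.
  −(0.34)·log₂(0.34) = 0.5292
  −(0.02)·log₂(0.02) = 0.1129
  −(0.44)·log₂(0.44) = 0.5211
  −(0.20)·log₂(0.20) = 0.4644
Sum: 0.5292 + 0.1129 + 0.5211 + 0.4644 = 1.628 bits.

1.628 bits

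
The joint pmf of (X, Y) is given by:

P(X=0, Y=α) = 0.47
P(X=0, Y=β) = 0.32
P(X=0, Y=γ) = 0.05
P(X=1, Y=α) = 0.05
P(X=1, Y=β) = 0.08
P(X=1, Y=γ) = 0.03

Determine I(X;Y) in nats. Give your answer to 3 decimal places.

Marginals: p(X) = (0.8400, 0.1600), p(Y) = (0.5200, 0.4000, 0.0800).
I(X;Y) = Σ p(x,y)·ln[p(x,y)/(p(x)p(y))].
  (0,α): 0.47·ln(1.0760) = 0.0344
  (0,β): 0.32·ln(0.9524) = -0.0156
  (0,γ): 0.05·ln(0.7440) = -0.0148
  (1,α): 0.05·ln(0.6010) = -0.0255
  (1,β): 0.08·ln(1.2500) = 0.0179
  (1,γ): 0.03·ln(2.3438) = 0.0256
Sum = 0.022 nats.

0.022 nats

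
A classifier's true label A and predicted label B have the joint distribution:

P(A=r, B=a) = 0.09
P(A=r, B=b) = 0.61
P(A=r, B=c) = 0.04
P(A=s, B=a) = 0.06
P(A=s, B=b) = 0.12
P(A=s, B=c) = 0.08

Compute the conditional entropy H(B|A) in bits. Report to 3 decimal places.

Chain rule: H(B|A) = H(A,B) − H(A).
Marginals: p(A) = (0.7400, 0.2600), p(B) = (0.1500, 0.7300, 0.1200).
H(A,B) = 1.8355 bits; H(A) = 0.8267 bits.
H(B|A) = 1.8355 − 0.8267 = 1.009 bits.

1.009 bits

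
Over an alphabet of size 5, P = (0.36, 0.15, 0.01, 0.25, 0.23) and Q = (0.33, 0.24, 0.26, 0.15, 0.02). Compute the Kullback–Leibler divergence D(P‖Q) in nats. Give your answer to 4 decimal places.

0.6177 nats

D(P‖Q) = Σ p·ln(p/q).
  0.36·ln(0.36/0.33) = 0.03132
  0.15·ln(0.15/0.24) = -0.07050
  0.01·ln(0.01/0.26) = -0.03258
  0.25·ln(0.25/0.15) = 0.12771
  0.23·ln(0.23/0.02) = 0.56174
D(P‖Q) = 0.6177 nats.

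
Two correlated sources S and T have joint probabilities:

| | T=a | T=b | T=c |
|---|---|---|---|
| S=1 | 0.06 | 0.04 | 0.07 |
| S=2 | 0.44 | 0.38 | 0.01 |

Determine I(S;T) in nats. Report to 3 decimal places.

Marginals: p(S) = (0.1700, 0.8300), p(T) = (0.5000, 0.4200, 0.0800).
I(S;T) = Σ p(x,y)·ln[p(x,y)/(p(x)p(y))].
  (1,a): 0.06·ln(0.7059) = -0.0209
  (1,b): 0.04·ln(0.5602) = -0.0232
  (1,c): 0.07·ln(5.1471) = 0.1147
  (2,a): 0.44·ln(1.0602) = 0.0257
  (2,b): 0.38·ln(1.0901) = 0.0328
  (2,c): 0.01·ln(0.1506) = -0.0189
Sum = 0.110 nats.

0.110 nats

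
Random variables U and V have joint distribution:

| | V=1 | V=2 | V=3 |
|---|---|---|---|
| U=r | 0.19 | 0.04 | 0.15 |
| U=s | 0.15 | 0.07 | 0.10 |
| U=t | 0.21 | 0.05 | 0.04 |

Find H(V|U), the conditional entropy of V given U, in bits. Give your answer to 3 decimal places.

Chain rule: H(V|U) = H(U,V) − H(U).
Marginals: p(U) = (0.3800, 0.3200, 0.3000), p(V) = (0.5500, 0.1600, 0.2900).
H(U,V) = 2.9375 bits; H(U) = 1.5776 bits.
H(V|U) = 2.9375 − 1.5776 = 1.360 bits.

1.360 bits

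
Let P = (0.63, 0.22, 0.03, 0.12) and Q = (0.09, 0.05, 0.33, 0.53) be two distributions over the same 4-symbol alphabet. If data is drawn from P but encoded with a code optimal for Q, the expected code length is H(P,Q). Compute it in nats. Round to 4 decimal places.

2.2855 nats

H(P,Q) = −Σ p·ln q.
  −0.63·ln(0.09) = 1.51701
  −0.22·ln(0.05) = 0.65906
  −0.03·ln(0.33) = 0.03326
  −0.12·ln(0.53) = 0.07619
H(P,Q) = 2.2855 nats.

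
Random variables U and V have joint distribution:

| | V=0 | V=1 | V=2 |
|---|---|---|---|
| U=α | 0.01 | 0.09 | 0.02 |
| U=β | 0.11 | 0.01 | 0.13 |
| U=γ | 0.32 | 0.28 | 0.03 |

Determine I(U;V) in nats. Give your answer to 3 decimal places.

Marginals: p(U) = (0.1200, 0.2500, 0.6300), p(V) = (0.4400, 0.3800, 0.1800).
I(U;V) = H(U) + H(V) − H(U,V).
H(U) = 0.8921, H(V) = 1.0376, H(U,V) = 1.7213.
I(U;V) = 0.8921 + 1.0376 − 1.7213 = 0.208 nats.

0.208 nats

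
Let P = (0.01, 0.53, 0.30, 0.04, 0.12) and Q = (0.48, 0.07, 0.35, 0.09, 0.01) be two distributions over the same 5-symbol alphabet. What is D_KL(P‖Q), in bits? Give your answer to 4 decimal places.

D(P‖Q) = Σ p·log₂(p/q).
  0.01·log₂(0.01/0.48) = -0.05585
  0.53·log₂(0.53/0.07) = 1.54790
  0.30·log₂(0.30/0.35) = -0.06672
  0.04·log₂(0.04/0.09) = -0.04680
  0.12·log₂(0.12/0.01) = 0.43020
D(P‖Q) = 1.8087 bits.

1.8087 bits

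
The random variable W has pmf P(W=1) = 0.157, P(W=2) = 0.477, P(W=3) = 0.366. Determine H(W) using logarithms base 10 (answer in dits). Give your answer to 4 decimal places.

0.4394 dits

H(W) = −Σ p·log₁₀ p.
  −(0.157)·log₁₀(0.157) = 0.12624
  −(0.477)·log₁₀(0.477) = 0.15335
  −(0.366)·log₁₀(0.366) = 0.15977
Sum: 0.12624 + 0.15335 + 0.15977 = 0.4394 dits.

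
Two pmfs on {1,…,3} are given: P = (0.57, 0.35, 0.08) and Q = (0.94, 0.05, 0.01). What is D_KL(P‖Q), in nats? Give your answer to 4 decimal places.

0.5623 nats

D(P‖Q) = Σ p·ln(p/q).
  0.57·ln(0.57/0.94) = -0.28514
  0.35·ln(0.35/0.05) = 0.68107
  0.08·ln(0.08/0.01) = 0.16636
D(P‖Q) = 0.5623 nats.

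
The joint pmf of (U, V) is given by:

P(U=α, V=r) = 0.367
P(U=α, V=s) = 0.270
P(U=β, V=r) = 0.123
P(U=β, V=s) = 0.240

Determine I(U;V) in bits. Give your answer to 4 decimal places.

0.0381 bits

Marginals: p(U) = (0.6370, 0.3630), p(V) = (0.4900, 0.5100).
I(U;V) = Σ p(x,y)·log₂[p(x,y)/(p(x)p(y))].
  (α,r): 0.367·log₂(1.1758) = 0.08574
  (α,s): 0.270·log₂(0.8311) = -0.07206
  (β,r): 0.123·log₂(0.6915) = -0.06546
  (β,s): 0.240·log₂(1.2964) = 0.08988
Sum = 0.0381 bits.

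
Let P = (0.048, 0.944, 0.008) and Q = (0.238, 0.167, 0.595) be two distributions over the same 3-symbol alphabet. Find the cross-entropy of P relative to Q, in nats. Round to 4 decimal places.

1.7626 nats

H(P,Q) = −Σ p·ln q.
  −0.048·ln(0.238) = 0.06890
  −0.944·ln(0.167) = 1.68953
  −0.008·ln(0.595) = 0.00415
H(P,Q) = 1.7626 nats.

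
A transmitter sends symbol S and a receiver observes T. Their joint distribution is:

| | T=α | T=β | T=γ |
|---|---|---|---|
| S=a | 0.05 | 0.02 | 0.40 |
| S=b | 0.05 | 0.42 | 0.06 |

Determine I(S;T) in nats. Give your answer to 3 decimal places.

0.363 nats

Marginals: p(S) = (0.4700, 0.5300), p(T) = (0.1000, 0.4400, 0.4600).
I(S;T) = Σ p(x,y)·ln[p(x,y)/(p(x)p(y))].
  (a,α): 0.05·ln(1.0638) = 0.0031
  (a,β): 0.02·ln(0.0967) = -0.0467
  (a,γ): 0.40·ln(1.8501) = 0.2461
  (b,α): 0.05·ln(0.9434) = -0.0029
  (b,β): 0.42·ln(1.8010) = 0.2471
  (b,γ): 0.06·ln(0.2461) = -0.0841
Sum = 0.363 nats.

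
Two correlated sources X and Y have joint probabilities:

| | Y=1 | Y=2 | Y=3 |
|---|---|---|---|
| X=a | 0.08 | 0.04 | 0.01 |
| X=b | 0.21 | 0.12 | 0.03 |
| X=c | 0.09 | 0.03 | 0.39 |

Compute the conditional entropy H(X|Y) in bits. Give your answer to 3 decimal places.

1.020 bits

Chain rule: H(X|Y) = H(X,Y) − H(Y).
Marginals: p(X) = (0.1300, 0.3600, 0.5100), p(Y) = (0.3800, 0.1900, 0.4300).
H(X,Y) = 2.5296 bits; H(Y) = 1.5092 bits.
H(X|Y) = 2.5296 − 1.5092 = 1.020 bits.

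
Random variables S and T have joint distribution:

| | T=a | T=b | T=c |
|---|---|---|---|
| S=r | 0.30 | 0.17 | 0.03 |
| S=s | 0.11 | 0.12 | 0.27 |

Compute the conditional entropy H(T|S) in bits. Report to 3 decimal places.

Marginals: p(S) = (0.5000, 0.5000), p(T) = (0.4100, 0.2900, 0.3000).
H(T|S) = Σ p(S) · H(T|S=·).
  S=r: p=0.5000, H(T|S=r) = 1.2149
  S=s: p=0.5000, H(T|S=s) = 1.4548
Weighted sum = 1.335 bits.

1.335 bits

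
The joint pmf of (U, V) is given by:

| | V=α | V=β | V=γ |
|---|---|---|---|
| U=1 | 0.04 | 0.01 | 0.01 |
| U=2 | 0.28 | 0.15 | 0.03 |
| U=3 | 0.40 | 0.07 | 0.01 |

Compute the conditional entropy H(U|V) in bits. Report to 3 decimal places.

1.214 bits

Marginals: p(U) = (0.0600, 0.4600, 0.4800), p(V) = (0.7200, 0.2300, 0.0500).
H(U|V) = Σ p(V) · H(U|V=·).
  V=α: p=0.7200, H(U|V=α) = 1.2327
  V=β: p=0.2300, H(U|V=β) = 1.1212
  V=γ: p=0.0500, H(U|V=γ) = 1.3710
Weighted sum = 1.214 bits.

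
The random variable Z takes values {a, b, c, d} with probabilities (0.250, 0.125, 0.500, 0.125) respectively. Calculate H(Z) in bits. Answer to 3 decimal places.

H(Z) = −Σ p·log₂ p.
  −(0.250)·log₂(0.250) = 0.5000
  −(0.125)·log₂(0.125) = 0.3750
  −(0.500)·log₂(0.500) = 0.5000
  −(0.125)·log₂(0.125) = 0.3750
Sum: 0.5000 + 0.3750 + 0.5000 + 0.3750 = 1.750 bits.

1.750 bits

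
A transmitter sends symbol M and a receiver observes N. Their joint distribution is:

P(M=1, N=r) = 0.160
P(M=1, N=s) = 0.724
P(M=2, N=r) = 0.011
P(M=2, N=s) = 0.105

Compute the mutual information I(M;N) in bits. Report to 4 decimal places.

Marginals: p(M) = (0.8840, 0.1160), p(N) = (0.1710, 0.8290).
I(M;N) = Σ p(x,y)·log₂[p(x,y)/(p(x)p(y))].
  (1,r): 0.160·log₂(1.0585) = 0.01311
  (1,s): 0.724·log₂(0.9879) = -0.01267
  (2,r): 0.011·log₂(0.5545) = -0.00936
  (2,s): 0.105·log₂(1.0919) = 0.01332
Sum = 0.0044 bits.

0.0044 bits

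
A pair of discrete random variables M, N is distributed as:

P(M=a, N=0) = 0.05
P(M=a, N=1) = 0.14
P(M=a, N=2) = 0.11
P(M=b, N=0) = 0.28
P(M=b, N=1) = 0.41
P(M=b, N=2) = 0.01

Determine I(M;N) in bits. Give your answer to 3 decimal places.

0.179 bits

Marginals: p(M) = (0.3000, 0.7000), p(N) = (0.3300, 0.5500, 0.1200).
I(M;N) = Σ p(x,y)·log₂[p(x,y)/(p(x)p(y))].
  (a,0): 0.05·log₂(0.5051) = -0.0493
  (a,1): 0.14·log₂(0.8485) = -0.0332
  (a,2): 0.11·log₂(3.0556) = 0.1773
  (b,0): 0.28·log₂(1.2121) = 0.0777
  (b,1): 0.41·log₂(1.0649) = 0.0372
  (b,2): 0.01·log₂(0.1190) = -0.0307
Sum = 0.179 bits.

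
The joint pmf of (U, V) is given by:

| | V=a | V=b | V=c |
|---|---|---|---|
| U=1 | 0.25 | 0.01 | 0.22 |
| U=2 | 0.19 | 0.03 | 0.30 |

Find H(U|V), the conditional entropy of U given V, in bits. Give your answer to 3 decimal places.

0.978 bits

Marginals: p(U) = (0.4800, 0.5200), p(V) = (0.4400, 0.0400, 0.5200).
H(U|V) = Σ p(V) · H(U|V=·).
  V=a: p=0.4400, H(U|V=a) = 0.9865
  V=b: p=0.0400, H(U|V=b) = 0.8113
  V=c: p=0.5200, H(U|V=c) = 0.9829
Weighted sum = 0.978 bits.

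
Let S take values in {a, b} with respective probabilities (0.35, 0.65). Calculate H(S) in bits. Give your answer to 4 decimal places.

0.9341 bits

H(S) = −Σ p·log₂ p.
  −(0.35)·log₂(0.35) = 0.53010
  −(0.65)·log₂(0.65) = 0.40397
Sum: 0.53010 + 0.40397 = 0.9341 bits.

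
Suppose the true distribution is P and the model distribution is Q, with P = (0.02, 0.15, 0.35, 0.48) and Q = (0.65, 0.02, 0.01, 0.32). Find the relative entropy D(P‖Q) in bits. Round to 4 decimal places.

2.4116 bits

D(P‖Q) = Σ p·log₂(p/q).
  0.02·log₂(0.02/0.65) = -0.10045
  0.15·log₂(0.15/0.02) = 0.43603
  0.35·log₂(0.35/0.01) = 1.79525
  0.48·log₂(0.48/0.32) = 0.28078
D(P‖Q) = 2.4116 bits.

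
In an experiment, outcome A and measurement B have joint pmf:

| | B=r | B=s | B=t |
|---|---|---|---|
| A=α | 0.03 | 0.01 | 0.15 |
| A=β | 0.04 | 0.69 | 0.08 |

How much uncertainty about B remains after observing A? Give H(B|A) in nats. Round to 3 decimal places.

Chain rule: H(B|A) = H(A,B) − H(A).
Marginals: p(A) = (0.1900, 0.8100), p(B) = (0.0700, 0.7000, 0.2300).
H(A,B) = 1.0227 nats; H(A) = 0.4862 nats.
H(B|A) = 1.0227 − 0.4862 = 0.536 nats.

0.536 nats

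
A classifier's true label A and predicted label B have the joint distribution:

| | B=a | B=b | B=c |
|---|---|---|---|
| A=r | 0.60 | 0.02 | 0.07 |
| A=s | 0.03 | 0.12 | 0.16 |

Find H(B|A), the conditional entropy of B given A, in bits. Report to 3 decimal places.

0.872 bits

Chain rule: H(B|A) = H(A,B) − H(A).
Marginals: p(A) = (0.6900, 0.3100), p(B) = (0.6300, 0.1400, 0.2300).
H(A,B) = 1.7655 bits; H(A) = 0.8932 bits.
H(B|A) = 1.7655 − 0.8932 = 0.872 bits.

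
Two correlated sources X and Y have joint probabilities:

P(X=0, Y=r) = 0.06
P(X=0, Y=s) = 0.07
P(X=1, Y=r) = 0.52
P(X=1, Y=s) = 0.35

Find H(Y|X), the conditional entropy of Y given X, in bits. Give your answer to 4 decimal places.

Marginals: p(X) = (0.1300, 0.8700), p(Y) = (0.5800, 0.4200).
H(Y|X) = Σ p(X) · H(Y|X=·).
  X=0: p=0.1300, H(Y|X=0) = 0.9957
  X=1: p=0.8700, H(Y|X=1) = 0.9723
Weighted sum = 0.9753 bits.

0.9753 bits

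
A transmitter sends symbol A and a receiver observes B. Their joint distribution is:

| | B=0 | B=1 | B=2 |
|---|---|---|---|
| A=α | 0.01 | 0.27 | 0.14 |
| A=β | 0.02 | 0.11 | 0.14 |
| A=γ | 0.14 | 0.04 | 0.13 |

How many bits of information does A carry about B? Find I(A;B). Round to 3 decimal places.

0.248 bits

Marginals: p(A) = (0.4200, 0.2700, 0.3100), p(B) = (0.1700, 0.4200, 0.4100).
I(A;B) = H(A) + H(B) − H(A,B).
H(A) = 1.5595, H(B) = 1.4876, H(A,B) = 2.7994.
I(A;B) = 1.5595 + 1.4876 − 2.7994 = 0.248 bits.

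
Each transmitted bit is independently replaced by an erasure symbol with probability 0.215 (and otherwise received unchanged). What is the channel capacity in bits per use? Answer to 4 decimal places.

0.7850 bits

Binary erasure channel: capacity C = 1 − ε.
C = 1 − 0.215 = 0.7850 bits per channel use.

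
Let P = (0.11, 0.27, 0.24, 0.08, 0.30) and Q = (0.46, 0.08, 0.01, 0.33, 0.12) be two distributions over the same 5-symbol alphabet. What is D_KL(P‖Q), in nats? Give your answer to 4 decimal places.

D(P‖Q) = Σ p·ln(p/q).
  0.11·ln(0.11/0.46) = -0.15738
  0.27·ln(0.27/0.08) = 0.32843
  0.24·ln(0.24/0.01) = 0.76273
  0.08·ln(0.08/0.33) = -0.11337
  0.30·ln(0.30/0.12) = 0.27489
D(P‖Q) = 1.0953 nats.

1.0953 nats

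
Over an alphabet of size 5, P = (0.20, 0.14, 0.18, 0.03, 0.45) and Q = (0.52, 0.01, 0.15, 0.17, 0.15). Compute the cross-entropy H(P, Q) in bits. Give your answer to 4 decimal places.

H(P,Q) = −Σ p·log₂ q.
  −0.20·log₂(0.52) = 0.18868
  −0.14·log₂(0.01) = 0.93014
  −0.18·log₂(0.15) = 0.49265
  −0.03·log₂(0.17) = 0.07669
  −0.45·log₂(0.15) = 1.23163
H(P,Q) = 2.9198 bits.

2.9198 bits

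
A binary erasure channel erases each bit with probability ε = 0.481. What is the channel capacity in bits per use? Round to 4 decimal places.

0.5190 bits

Binary erasure channel: capacity C = 1 − ε.
C = 1 − 0.481 = 0.5190 bits per channel use.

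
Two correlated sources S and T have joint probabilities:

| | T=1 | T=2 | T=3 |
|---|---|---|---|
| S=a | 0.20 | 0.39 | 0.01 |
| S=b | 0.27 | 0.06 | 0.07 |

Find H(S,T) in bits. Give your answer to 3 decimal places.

2.083 bits

H(S,T) = −Σ p(x,y)·log₂ p(x,y) over all 6 cells.
  cell (a,1): −0.20·log₂0.20 = 0.4644
  cell (a,2): −0.39·log₂0.39 = 0.5298
  cell (a,3): −0.01·log₂0.01 = 0.0664
  cell (b,1): −0.27·log₂0.27 = 0.5100
  cell (b,2): −0.06·log₂0.06 = 0.2435
  cell (b,3): −0.07·log₂0.07 = 0.2686
Sum = 2.083 bits.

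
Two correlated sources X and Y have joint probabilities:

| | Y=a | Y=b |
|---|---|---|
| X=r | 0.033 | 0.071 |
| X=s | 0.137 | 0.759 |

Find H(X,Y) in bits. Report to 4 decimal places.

1.1282 bits

H(X,Y) = −Σ p(x,y)·log₂ p(x,y) over all 4 cells.
  cell (r,a): −0.033·log₂0.033 = 0.16241
  cell (r,b): −0.071·log₂0.071 = 0.27094
  cell (s,a): −0.137·log₂0.137 = 0.39288
  cell (s,b): −0.759·log₂0.759 = 0.30195
Sum = 1.1282 bits.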